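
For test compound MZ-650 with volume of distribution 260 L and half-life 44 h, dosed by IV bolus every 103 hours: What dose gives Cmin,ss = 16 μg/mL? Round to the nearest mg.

16915 mg

τ/t½ = 103/44 ≈ 2.3409, so f = (1/2)^(103/44) ≈ 0.197386.
Cmin,ss = (D/Vd)·f/(1−f), so D = Cmin,ss·Vd·(1−f)/f.
D = 16 × 260 × (1−f)/f ≈ 16 × 260 × 4.06622 ≈ 16915.48 mg.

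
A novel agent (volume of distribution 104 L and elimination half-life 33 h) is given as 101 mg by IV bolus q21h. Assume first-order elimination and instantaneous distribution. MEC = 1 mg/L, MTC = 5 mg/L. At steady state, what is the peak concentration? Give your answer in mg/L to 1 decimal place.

2.7 mg/L

Over one 21-h interval, 21/33 ≈ 0.63636 half-lives elapse, leaving f ≈ 0.6433 of each dose.
Accumulation ratio R = 1/(1 − f) ≈ 1/0.3567 ≈ 2.8035.
Single-dose peak C₀ = D/Vd = 101/104 ≈ 0.971 mg/L.
Steady-state peak Cmax,ss = C₀·R ≈ 0.971 × 2.8035 ≈ 2.722 mg/L.
Peak 2.7 mg/L vs MTC 5 mg/L: below toxic threshold.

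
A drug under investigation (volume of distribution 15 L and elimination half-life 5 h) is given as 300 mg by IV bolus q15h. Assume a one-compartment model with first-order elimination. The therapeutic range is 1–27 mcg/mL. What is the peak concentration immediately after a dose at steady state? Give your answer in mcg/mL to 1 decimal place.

The dosing interval is 3 half-lives, so f = 2^(−3) = 0.125.
At steady state, R = 1/(1 − 0.125) = 8/7.
Single-dose peak C₀ = D/Vd = 300/15 = 20 mcg/mL.
Steady-state peak Cmax,ss = C₀·R = 20 × 8/7 ≈ 22.857 mcg/mL.
Peak 22.9 mcg/mL vs MTC 27 mcg/mL: below toxic threshold.

22.9 mcg/mL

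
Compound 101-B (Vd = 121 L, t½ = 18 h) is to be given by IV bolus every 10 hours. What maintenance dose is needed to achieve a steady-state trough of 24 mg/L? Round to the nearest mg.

1364 mg

τ/t½ = 10/18 ≈ 0.55556, so f = (1/2)^(10/18) ≈ 0.680395.
Cmin,ss = (D/Vd)·f/(1−f), so D = Cmin,ss·Vd·(1−f)/f.
D = 24 × 121 × (1−f)/f ≈ 24 × 121 × 0.46973 ≈ 1364.10 mg.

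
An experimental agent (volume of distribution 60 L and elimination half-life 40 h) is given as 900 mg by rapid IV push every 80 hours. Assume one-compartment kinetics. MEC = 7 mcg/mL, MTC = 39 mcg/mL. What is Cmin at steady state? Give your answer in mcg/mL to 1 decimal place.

5.0 mcg/mL

The dosing interval is 2 half-lives, so f = 2^(−2) = 0.25.
Accumulation ratio R = 1/(1 − f) = 1/0.75 = 4/3.
Single-dose peak C₀ = D/Vd = 900/60 = 15 mcg/mL.
Steady-state peak Cmax,ss = C₀·R = 15 × 4/3 ≈ 20.000 mcg/mL.
Steady-state trough Cmin,ss = Cmax,ss·f ≈ 20.000 × 0.25 ≈ 5.000 mcg/mL.
Trough 5.0 mcg/mL vs MEC 7 mcg/mL: subtherapeutic.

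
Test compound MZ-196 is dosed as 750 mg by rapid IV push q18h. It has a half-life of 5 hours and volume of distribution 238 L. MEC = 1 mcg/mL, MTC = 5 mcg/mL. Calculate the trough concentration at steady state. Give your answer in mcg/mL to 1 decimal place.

Over one 18-h interval, 18/5 ≈ 3.6 half-lives elapse, leaving f ≈ 0.0825 of each dose.
Single-dose peak C₀ = D/Vd = 750/238 ≈ 3.151 mcg/mL.
Steady-state trough Cmin,ss = C₀·f/(1−f) ≈ 3.151 × 0.0825/0.9175 ≈ 0.283 mcg/mL.
Trough 0.3 mcg/mL vs MEC 1 mcg/mL: subtherapeutic.

0.3 mcg/mL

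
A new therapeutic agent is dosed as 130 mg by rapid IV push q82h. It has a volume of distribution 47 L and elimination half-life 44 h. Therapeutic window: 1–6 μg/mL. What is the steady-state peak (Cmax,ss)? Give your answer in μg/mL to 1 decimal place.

k = ln2/t½ = ln2/44 ≈ 0.015753 h⁻¹; fraction remaining f = e^(−kτ) = e^(−0.015753×82) ≈ 0.2748.
Accumulation ratio R = 1/(1 − f) ≈ 1/0.7252 ≈ 1.3789.
Each bolus raises the concentration by D/Vd = 130/47 ≈ 2.766 μg/mL.
Cmax,ss = C₀/(1 − f) ≈ 2.766/0.7252 ≈ 3.814 μg/mL.
Peak 3.8 μg/mL vs MTC 6 μg/mL: below toxic threshold.

3.8 μg/mL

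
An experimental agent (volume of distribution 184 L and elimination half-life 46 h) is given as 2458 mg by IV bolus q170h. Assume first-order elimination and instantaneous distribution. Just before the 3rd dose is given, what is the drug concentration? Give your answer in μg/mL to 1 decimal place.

1.1 μg/mL

f = (1/2)^(τ/t½) = (1/2)^(170/46) ≈ 0.0772.
C₀ = D/Vd = 2458/184 ≈ 13.359 μg/mL.
Before the 3rd dose, 2 doses have been given. Superposition: Cmin = C₀·(f + f²).
≈ 13.359 × (0.0772 + 0.0060) ≈ 13.359 × 0.0832 ≈ 1.111 μg/mL.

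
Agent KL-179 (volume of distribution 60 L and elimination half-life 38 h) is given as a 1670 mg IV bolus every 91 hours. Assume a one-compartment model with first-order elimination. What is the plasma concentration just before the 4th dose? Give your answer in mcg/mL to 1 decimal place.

6.5 mcg/mL

f = (1/2)^(τ/t½) = (1/2)^(91/38) ≈ 0.1902.
C₀ = D/Vd = 1670/60 ≈ 27.833 mcg/mL.
Before the 4th dose, 3 doses have been given. Superposition: Cmin = C₀·(f + f² + … + f^3).
≈ 27.833 × (0.1902 + 0.0362 + 0.0069) ≈ 27.833 × 0.2333 ≈ 6.493 mcg/mL.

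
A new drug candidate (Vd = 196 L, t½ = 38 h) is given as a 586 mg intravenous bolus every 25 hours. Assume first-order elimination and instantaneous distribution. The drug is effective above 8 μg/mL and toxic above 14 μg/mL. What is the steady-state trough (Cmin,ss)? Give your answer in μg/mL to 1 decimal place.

k = ln2/t½ = ln2/38 ≈ 0.018241 h⁻¹; fraction remaining f = e^(−kτ) = e^(−0.018241×25) ≈ 0.6338.
Accumulation ratio R = 1/(1 − f) ≈ 1/0.3662 ≈ 2.7307.
Single-dose peak C₀ = D/Vd = 586/196 ≈ 2.990 μg/mL.
Steady-state peak Cmax,ss = C₀·R ≈ 2.990 × 2.7307 ≈ 8.165 μg/mL.
One interval later, Cmin,ss = Cmax,ss·e^(−kτ) ≈ 8.165 × 0.6338 ≈ 5.175 μg/mL.
Trough 5.2 μg/mL vs MEC 8 μg/mL: subtherapeutic.

5.2 μg/mL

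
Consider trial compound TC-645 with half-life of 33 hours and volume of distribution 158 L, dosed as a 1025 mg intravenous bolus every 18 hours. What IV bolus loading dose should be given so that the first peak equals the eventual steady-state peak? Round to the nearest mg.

f = (1/2)^(18/33) ≈ 0.685175; accumulation ratio R = 1/(1−f) ≈ 3.17637.
Loading dose to hit Cmax,ss on first dose: D_load = D_maint·R ≈ 1025 × 3.17637 ≈ 3255.78 mg.

3256 mg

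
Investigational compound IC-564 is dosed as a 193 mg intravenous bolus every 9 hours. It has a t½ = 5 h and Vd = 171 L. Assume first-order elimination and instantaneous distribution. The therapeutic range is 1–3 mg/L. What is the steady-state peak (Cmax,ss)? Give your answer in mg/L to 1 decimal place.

1.6 mg/L

τ/t½ = 9/5 ≈ 1.8, so fraction remaining f = (1/2)^(9/5) ≈ 0.2872.
Accumulation ratio R = 1/(1 − f) ≈ 1/0.7128 ≈ 1.4029.
Single-dose peak C₀ = D/Vd = 193/171 ≈ 1.129 mg/L.
Steady-state peak Cmax,ss = C₀·R ≈ 1.129 × 1.4029 ≈ 1.584 mg/L.
Peak 1.6 mg/L vs MTC 3 mg/L: below toxic threshold.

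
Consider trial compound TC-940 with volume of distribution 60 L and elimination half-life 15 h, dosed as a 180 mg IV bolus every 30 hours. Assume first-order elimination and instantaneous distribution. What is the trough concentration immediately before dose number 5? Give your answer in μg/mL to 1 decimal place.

1.0 μg/mL

f = (1/2)^(τ/t½) = (1/2)^(30/15) ≈ 0.2500.
C₀ = D/Vd = 180/60 ≈ 3.000 μg/mL.
Before the 5th dose, 4 doses have been given. Superposition: Cmin = C₀·(f + f² + … + f^4).
≈ 3.000 × (0.2500 + 0.0625 + 0.0156 + 0.0039) ≈ 3.000 × 0.3320 ≈ 0.996 μg/mL.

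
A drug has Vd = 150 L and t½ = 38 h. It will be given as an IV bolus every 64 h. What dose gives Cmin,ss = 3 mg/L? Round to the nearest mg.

996 mg

τ/t½ = 64/38 ≈ 1.6842, so f = (1/2)^(64/38) ≈ 0.311173.
Cmin,ss = (D/Vd)·f/(1−f), so D = Cmin,ss·Vd·(1−f)/f.
D = 3 × 150 × (1−f)/f ≈ 3 × 150 × 2.21365 ≈ 996.14 mg.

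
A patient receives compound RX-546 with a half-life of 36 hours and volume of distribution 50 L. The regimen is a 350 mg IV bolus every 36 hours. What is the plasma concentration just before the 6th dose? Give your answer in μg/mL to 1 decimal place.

f = (1/2)^(τ/t½) = (1/2)^(36/36) ≈ 0.5000.
C₀ = D/Vd = 350/50 ≈ 7.000 μg/mL.
Before the 6th dose, 5 doses have been given. Superposition: Cmin = C₀·(f + f² + … + f^5).
≈ 7.000 × (0.5000 + 0.2500 + 0.1250 + 0.0625 + 0.0313) ≈ 7.000 × 0.9688 ≈ 6.782 μg/mL.

6.8 μg/mL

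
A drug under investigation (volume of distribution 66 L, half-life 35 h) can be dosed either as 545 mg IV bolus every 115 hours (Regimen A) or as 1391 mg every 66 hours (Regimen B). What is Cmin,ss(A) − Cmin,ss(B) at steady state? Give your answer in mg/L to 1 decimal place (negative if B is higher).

-6.9 mg/L

Regimen A: f = (1/2)^(115/35) ≈ 0.1025; Cmin,ss = (545/66)·f/(1−f) ≈ 0.943 mg/L.
Regimen B: f = (1/2)^(66/35) ≈ 0.2706; Cmin,ss = (1391/66)·f/(1−f) ≈ 7.819 mg/L.
Difference ≈ 0.943 − 7.819 ≈ -6.876 mg/L.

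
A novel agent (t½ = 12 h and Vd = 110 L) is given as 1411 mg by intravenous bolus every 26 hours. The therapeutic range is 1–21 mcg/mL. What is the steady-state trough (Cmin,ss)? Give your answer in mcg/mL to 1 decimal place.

k = ln2/t½ = ln2/12 ≈ 0.057762 h⁻¹; fraction remaining f = e^(−kτ) = e^(−0.057762×26) ≈ 0.2227.
Accumulation ratio R = 1/(1 − f) ≈ 1/0.7773 ≈ 1.2865.
Single-dose peak C₀ = D/Vd = 1411/110 ≈ 12.827 mcg/mL.
Cmax,ss = C₀/(1 − f) ≈ 12.827/0.7773 ≈ 16.502 mcg/mL.
Steady-state trough Cmin,ss = Cmax,ss·f ≈ 16.502 × 0.2227 ≈ 3.675 mcg/mL.
Trough 3.7 mcg/mL vs MEC 1 mcg/mL: adequate.

3.7 mcg/mL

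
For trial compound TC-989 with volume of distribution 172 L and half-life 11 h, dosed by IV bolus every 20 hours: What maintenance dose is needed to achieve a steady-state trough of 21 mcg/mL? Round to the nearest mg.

9125 mg

τ/t½ = 20/11 ≈ 1.8182, so f = (1/2)^(20/11) ≈ 0.283578.
Cmin,ss = (D/Vd)·f/(1−f), so D = Cmin,ss·Vd·(1−f)/f.
D = 21 × 172 × (1−f)/f ≈ 21 × 172 × 2.52637 ≈ 9125.25 mg.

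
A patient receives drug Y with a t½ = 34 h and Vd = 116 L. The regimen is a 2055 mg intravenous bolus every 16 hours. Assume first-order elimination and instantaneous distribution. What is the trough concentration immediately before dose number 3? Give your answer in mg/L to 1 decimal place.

22.0 mg/L

f = (1/2)^(τ/t½) = (1/2)^(16/34) ≈ 0.7217.
C₀ = D/Vd = 2055/116 ≈ 17.716 mg/L.
Before the 3rd dose, 2 doses have been given. Superposition: Cmin = C₀·(f + f²).
≈ 17.716 × (0.7217 + 0.5209) ≈ 17.716 × 1.2426 ≈ 22.014 mg/L.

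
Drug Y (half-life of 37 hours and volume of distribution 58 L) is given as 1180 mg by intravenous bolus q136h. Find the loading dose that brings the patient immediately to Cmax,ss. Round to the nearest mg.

f = (1/2)^(136/37) ≈ 0.078255; accumulation ratio R = 1/(1−f) ≈ 1.08490.
Loading dose to hit Cmax,ss on first dose: D_load = D_maint·R ≈ 1180 × 1.08490 ≈ 1280.18 mg.

1280 mg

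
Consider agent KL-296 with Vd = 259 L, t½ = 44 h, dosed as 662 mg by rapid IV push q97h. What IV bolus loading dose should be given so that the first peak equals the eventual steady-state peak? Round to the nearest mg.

845 mg

f = (1/2)^(97/44) ≈ 0.216953; accumulation ratio R = 1/(1−f) ≈ 1.27706.
Loading dose to hit Cmax,ss on first dose: D_load = D_maint·R ≈ 662 × 1.27706 ≈ 845.41 mg.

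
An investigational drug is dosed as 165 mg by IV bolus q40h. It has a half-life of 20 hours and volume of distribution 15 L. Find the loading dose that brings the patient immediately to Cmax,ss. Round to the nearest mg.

f = (1/2)^(40/20) ≈ 0.250000; accumulation ratio R = 1/(1−f) ≈ 1.33333.
Loading dose to hit Cmax,ss on first dose: D_load = D_maint·R ≈ 165 × 1.33333 ≈ 220.00 mg.

220 mg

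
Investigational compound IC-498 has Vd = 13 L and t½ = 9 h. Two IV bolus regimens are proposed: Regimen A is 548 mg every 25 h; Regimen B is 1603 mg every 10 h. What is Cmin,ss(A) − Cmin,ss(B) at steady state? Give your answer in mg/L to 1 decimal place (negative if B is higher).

Regimen A: f = (1/2)^(25/9) ≈ 0.1458; Cmin,ss = (548/13)·f/(1−f) ≈ 7.195 mg/L.
Regimen B: f = (1/2)^(10/9) ≈ 0.4629; Cmin,ss = (1603/13)·f/(1−f) ≈ 106.273 mg/L.
Difference ≈ 7.195 − 106.273 ≈ -99.078 mg/L.

-99.1 mg/L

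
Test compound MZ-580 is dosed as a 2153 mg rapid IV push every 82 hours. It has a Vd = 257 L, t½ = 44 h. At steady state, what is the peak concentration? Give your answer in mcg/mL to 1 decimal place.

11.6 mcg/mL

Over one 82-h interval, 82/44 ≈ 1.8636 half-lives elapse, leaving f ≈ 0.2748 of each dose.
Accumulation ratio R = 1/(1 − f) ≈ 1/0.7252 ≈ 1.3789.
Each bolus raises the concentration by D/Vd = 2153/257 ≈ 8.377 mcg/mL.
Steady-state peak Cmax,ss = C₀·R ≈ 8.377 × 1.3789 ≈ 11.551 mcg/mL.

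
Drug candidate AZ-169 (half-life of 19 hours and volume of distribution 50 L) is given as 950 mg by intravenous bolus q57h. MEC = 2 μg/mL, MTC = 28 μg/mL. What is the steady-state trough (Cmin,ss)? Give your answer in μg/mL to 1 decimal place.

2.7 μg/mL

τ = 57 h = 3 half-lives, so f = (1/2)^3 = 0.125.
At steady state, R = 1/(1 − 0.125) = 8/7.
Single-dose peak C₀ = D/Vd = 950/50 = 19 μg/mL.
Steady-state peak Cmax,ss = C₀·R = 19 × 8/7 ≈ 21.714 μg/mL.
Steady-state trough Cmin,ss = Cmax,ss·f ≈ 21.714 × 0.125 ≈ 2.714 μg/mL.
Trough 2.7 μg/mL vs MEC 2 μg/mL: adequate.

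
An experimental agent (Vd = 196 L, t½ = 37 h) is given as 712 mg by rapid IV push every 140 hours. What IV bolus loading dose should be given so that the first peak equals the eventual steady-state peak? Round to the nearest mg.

f = (1/2)^(140/37) ≈ 0.072605; accumulation ratio R = 1/(1−f) ≈ 1.07829.
Loading dose to hit Cmax,ss on first dose: D_load = D_maint·R ≈ 712 × 1.07829 ≈ 767.74 mg.

768 mg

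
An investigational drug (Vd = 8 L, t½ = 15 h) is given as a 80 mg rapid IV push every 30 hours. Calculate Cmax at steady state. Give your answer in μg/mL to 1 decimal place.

The dosing interval is 2 half-lives, so f = 2^(−2) = 0.25.
Accumulation ratio R = 1/(1 − f) = 1/0.75 = 4/3.
Single-dose peak C₀ = D/Vd = 80/8 = 10 μg/mL.
Steady-state peak Cmax,ss = C₀·R = 10 × 4/3 ≈ 13.333 μg/mL.

13.3 μg/mL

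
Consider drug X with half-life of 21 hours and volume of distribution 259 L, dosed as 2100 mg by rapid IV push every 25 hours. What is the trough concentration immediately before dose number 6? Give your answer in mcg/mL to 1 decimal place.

6.2 mcg/mL

f = (1/2)^(τ/t½) = (1/2)^(25/21) ≈ 0.4382.
C₀ = D/Vd = 2100/259 ≈ 8.108 mcg/mL.
Before the 6th dose, 5 doses have been given. Superposition: Cmin = C₀·(f + f² + … + f^5).
≈ 8.108 × (0.4382 + 0.1920 + 0.0841 + 0.0369 + 0.0162) ≈ 8.108 × 0.7674 ≈ 6.222 mcg/mL.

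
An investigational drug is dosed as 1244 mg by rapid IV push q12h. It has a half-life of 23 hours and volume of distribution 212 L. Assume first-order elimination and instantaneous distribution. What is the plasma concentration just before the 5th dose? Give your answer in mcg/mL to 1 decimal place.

f = (1/2)^(τ/t½) = (1/2)^(12/23) ≈ 0.6965.
C₀ = D/Vd = 1244/212 ≈ 5.868 mcg/mL.
Before the 5th dose, 4 doses have been given. Superposition: Cmin = C₀·(f + f² + … + f^4).
≈ 5.868 × (0.6965 + 0.4851 + 0.3379 + 0.2353) ≈ 5.868 × 1.7548 ≈ 10.297 mcg/mL.

10.3 mcg/mL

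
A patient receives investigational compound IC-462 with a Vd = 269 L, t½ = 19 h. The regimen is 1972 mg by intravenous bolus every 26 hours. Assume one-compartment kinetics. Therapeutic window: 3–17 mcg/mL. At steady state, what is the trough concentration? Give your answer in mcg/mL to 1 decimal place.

4.6 mcg/mL

Over one 26-h interval, 26/19 ≈ 1.3684 half-lives elapse, leaving f ≈ 0.3873 of each dose.
Accumulation ratio R = 1/(1 − f) ≈ 1/0.6127 ≈ 1.6321.
Each bolus raises the concentration by D/Vd = 1972/269 ≈ 7.331 mcg/mL.
Cmax,ss = C₀/(1 − f) ≈ 7.331/0.6127 ≈ 11.965 mcg/mL.
Steady-state trough Cmin,ss = Cmax,ss·f ≈ 11.965 × 0.3873 ≈ 4.634 mcg/mL.
Trough 4.6 mcg/mL vs MEC 3 mcg/mL: adequate.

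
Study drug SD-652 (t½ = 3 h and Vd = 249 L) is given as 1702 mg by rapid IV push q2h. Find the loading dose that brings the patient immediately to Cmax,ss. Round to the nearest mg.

f = (1/2)^(2/3) ≈ 0.629961; accumulation ratio R = 1/(1−f) ≈ 2.70242.
Loading dose to hit Cmax,ss on first dose: D_load = D_maint·R ≈ 1702 × 2.70242 ≈ 4599.52 mg.

4600 mg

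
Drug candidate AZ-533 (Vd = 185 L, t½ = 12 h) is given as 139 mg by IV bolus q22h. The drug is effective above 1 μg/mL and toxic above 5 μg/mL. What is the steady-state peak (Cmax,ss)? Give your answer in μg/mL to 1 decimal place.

1.0 μg/mL

Over one 22-h interval, 22/12 ≈ 1.8333 half-lives elapse, leaving f ≈ 0.2806 of each dose.
At steady state, accumulation factor R = 1/(1 − e^(−kτ)) ≈ 1.3900.
Each bolus raises the concentration by D/Vd = 139/185 ≈ 0.751 μg/mL.
Steady-state peak Cmax,ss = C₀·R ≈ 0.751 × 1.3900 ≈ 1.044 μg/mL.
Peak 1.0 μg/mL vs MTC 5 μg/mL: below toxic threshold.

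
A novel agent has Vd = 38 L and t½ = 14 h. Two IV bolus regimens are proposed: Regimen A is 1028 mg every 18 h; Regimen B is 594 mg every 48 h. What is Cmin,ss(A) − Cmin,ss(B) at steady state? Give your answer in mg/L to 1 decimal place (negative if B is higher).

17.2 mg/L

Regimen A: f = (1/2)^(18/14) ≈ 0.4102; Cmin,ss = (1028/38)·f/(1−f) ≈ 18.815 mg/L.
Regimen B: f = (1/2)^(48/14) ≈ 0.0929; Cmin,ss = (594/38)·f/(1−f) ≈ 1.601 mg/L.
Difference ≈ 18.815 − 1.601 ≈ 17.214 mg/L.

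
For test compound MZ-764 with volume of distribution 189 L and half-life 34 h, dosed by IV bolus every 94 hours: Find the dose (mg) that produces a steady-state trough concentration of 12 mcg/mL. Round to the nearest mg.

13146 mg

τ/t½ = 94/34 ≈ 2.7647, so f = (1/2)^(94/34) ≈ 0.147143.
Cmin,ss = (D/Vd)·f/(1−f), so D = Cmin,ss·Vd·(1−f)/f.
D = 12 × 189 × (1−f)/f ≈ 12 × 189 × 5.79611 ≈ 13145.58 mg.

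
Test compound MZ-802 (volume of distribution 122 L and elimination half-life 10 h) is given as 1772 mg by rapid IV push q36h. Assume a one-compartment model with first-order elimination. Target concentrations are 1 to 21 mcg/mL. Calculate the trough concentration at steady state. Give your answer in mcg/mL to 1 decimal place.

1.3 mcg/mL

τ/t½ = 36/10 ≈ 3.6, so fraction remaining f = (1/2)^(36/10) ≈ 0.0825.
Each bolus raises the concentration by D/Vd = 1772/122 ≈ 14.525 mcg/mL.
Steady-state trough Cmin,ss = C₀·f/(1−f) ≈ 14.525 × 0.0825/0.9175 ≈ 1.306 mcg/mL.
Trough 1.3 mcg/mL vs MEC 1 mcg/mL: adequate.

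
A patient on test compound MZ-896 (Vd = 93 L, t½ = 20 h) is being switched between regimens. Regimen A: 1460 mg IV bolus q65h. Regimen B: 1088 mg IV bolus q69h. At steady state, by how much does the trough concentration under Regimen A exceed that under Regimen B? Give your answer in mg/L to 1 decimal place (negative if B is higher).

0.7 mg/L

Regimen A: f = (1/2)^(65/20) ≈ 0.1051; Cmin,ss = (1460/93)·f/(1−f) ≈ 1.844 mg/L.
Regimen B: f = (1/2)^(69/20) ≈ 0.0915; Cmin,ss = (1088/93)·f/(1−f) ≈ 1.178 mg/L.
Difference ≈ 1.844 − 1.178 ≈ 0.666 mg/L.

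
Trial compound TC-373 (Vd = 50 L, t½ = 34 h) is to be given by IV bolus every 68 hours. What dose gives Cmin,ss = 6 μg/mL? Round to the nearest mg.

τ/t½ = 68/34 ≈ 2, so f = (1/2)^(68/34) ≈ 0.250000.
Cmin,ss = (D/Vd)·f/(1−f), so D = Cmin,ss·Vd·(1−f)/f.
D = 6 × 50 × (1−f)/f ≈ 6 × 50 × 3.00000 ≈ 900.00 mg.

900 mg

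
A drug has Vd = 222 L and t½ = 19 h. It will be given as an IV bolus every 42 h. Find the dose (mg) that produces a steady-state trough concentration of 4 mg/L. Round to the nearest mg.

3222 mg

τ/t½ = 42/19 ≈ 2.2105, so f = (1/2)^(42/19) ≈ 0.216055.
Cmin,ss = (D/Vd)·f/(1−f), so D = Cmin,ss·Vd·(1−f)/f.
D = 4 × 222 × (1−f)/f ≈ 4 × 222 × 3.62845 ≈ 3222.06 mg.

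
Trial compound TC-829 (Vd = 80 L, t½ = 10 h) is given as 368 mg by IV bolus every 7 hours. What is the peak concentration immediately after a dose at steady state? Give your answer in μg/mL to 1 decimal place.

12.0 μg/mL

k = ln2/t½ = ln2/10 ≈ 0.069315 h⁻¹; fraction remaining f = e^(−kτ) = e^(−0.069315×7) ≈ 0.6156.
At steady state, accumulation factor R = 1/(1 − e^(−kτ)) ≈ 2.6015.
Each bolus raises the concentration by D/Vd = 368/80 ≈ 4.600 μg/mL.
Steady-state peak Cmax,ss = C₀·R ≈ 4.600 × 2.6015 ≈ 11.967 μg/mL.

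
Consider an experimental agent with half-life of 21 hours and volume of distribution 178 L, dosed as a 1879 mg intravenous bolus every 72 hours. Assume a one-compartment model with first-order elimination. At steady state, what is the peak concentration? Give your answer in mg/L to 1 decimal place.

k = ln2/t½ = ln2/21 ≈ 0.033007 h⁻¹; fraction remaining f = e^(−kτ) = e^(−0.033007×72) ≈ 0.0929.
Accumulation ratio R = 1/(1 − f) ≈ 1/0.9071 ≈ 1.1024.
Single-dose peak C₀ = D/Vd = 1879/178 ≈ 10.556 mg/L.
Steady-state peak Cmax,ss = C₀·R ≈ 10.556 × 1.1024 ≈ 11.637 mg/L.

11.6 mg/L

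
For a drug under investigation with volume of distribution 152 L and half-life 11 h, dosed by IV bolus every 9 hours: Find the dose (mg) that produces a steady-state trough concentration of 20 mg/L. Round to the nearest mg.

τ/t½ = 9/11 ≈ 0.81818, so f = (1/2)^(9/11) ≈ 0.567156.
Cmin,ss = (D/Vd)·f/(1−f), so D = Cmin,ss·Vd·(1−f)/f.
D = 20 × 152 × (1−f)/f ≈ 20 × 152 × 0.76318 ≈ 2320.07 mg.

2320 mg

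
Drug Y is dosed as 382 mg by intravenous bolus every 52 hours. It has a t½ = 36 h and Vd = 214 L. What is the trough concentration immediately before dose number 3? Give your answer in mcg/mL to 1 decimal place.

f = (1/2)^(τ/t½) = (1/2)^(52/36) ≈ 0.3674.
C₀ = D/Vd = 382/214 ≈ 1.785 mcg/mL.
Before the 3rd dose, 2 doses have been given. Superposition: Cmin = C₀·(f + f²).
≈ 1.785 × (0.3674 + 0.1350) ≈ 1.785 × 0.5024 ≈ 0.897 mcg/mL.

0.9 mcg/mL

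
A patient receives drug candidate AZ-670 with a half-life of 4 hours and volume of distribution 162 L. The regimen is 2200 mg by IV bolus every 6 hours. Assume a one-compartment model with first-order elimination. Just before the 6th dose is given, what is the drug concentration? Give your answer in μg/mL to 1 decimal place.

f = (1/2)^(τ/t½) = (1/2)^(6/4) ≈ 0.3536.
C₀ = D/Vd = 2200/162 ≈ 13.580 μg/mL.
Before the 6th dose, 5 doses have been given. Superposition: Cmin = C₀·(f + f² + … + f^5).
≈ 13.580 × (0.3536 + 0.1250 + 0.0442 + 0.0156 + 0.0055) ≈ 13.580 × 0.5439 ≈ 7.386 μg/mL.

7.4 μg/mL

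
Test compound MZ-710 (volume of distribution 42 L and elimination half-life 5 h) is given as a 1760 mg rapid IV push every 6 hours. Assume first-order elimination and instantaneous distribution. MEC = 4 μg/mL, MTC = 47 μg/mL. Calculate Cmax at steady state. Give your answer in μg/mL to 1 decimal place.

Over one 6-h interval, 6/5 ≈ 1.2 half-lives elapse, leaving f ≈ 0.4353 of each dose.
At steady state, accumulation factor R = 1/(1 − e^(−kτ)) ≈ 1.7709.
Each bolus raises the concentration by D/Vd = 1760/42 ≈ 41.905 μg/mL.
Steady-state peak Cmax,ss = C₀·R ≈ 41.905 × 1.7709 ≈ 74.210 μg/mL.
Peak 74.2 μg/mL vs MTC 47 μg/mL: exceeds toxic threshold.

74.2 μg/mL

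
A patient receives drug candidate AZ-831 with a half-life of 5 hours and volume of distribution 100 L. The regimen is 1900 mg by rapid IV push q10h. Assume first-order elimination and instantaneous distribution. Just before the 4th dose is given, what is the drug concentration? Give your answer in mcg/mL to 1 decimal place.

6.2 mcg/mL

f = (1/2)^(τ/t½) = (1/2)^(10/5) ≈ 0.2500.
C₀ = D/Vd = 1900/100 ≈ 19.000 mcg/mL.
Before the 4th dose, 3 doses have been given. Superposition: Cmin = C₀·(f + f² + … + f^3).
≈ 19.000 × (0.2500 + 0.0625 + 0.0156) ≈ 19.000 × 0.3281 ≈ 6.234 mcg/mL.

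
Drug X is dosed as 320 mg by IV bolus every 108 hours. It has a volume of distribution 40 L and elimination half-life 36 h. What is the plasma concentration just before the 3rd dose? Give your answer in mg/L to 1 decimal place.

f = (1/2)^(τ/t½) = (1/2)^(108/36) ≈ 0.1250.
C₀ = D/Vd = 320/40 ≈ 8.000 mg/L.
Before the 3rd dose, 2 doses have been given. Superposition: Cmin = C₀·(f + f²).
≈ 8.000 × (0.1250 + 0.0156) ≈ 8.000 × 0.1406 ≈ 1.125 mg/L.

1.1 mg/L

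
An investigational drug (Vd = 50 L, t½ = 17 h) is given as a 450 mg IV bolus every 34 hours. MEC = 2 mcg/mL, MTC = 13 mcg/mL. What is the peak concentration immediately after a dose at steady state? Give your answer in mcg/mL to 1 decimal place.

12.0 mcg/mL

The dosing interval is 2 half-lives, so f = 2^(−2) = 0.25.
Accumulation ratio R = 1/(1 − f) = 1/0.75 = 4/3.
Single-dose peak C₀ = D/Vd = 450/50 = 9 mcg/mL.
Steady-state peak Cmax,ss = C₀·R = 9 × 4/3 ≈ 12.000 mcg/mL.
Peak 12.0 mcg/mL vs MTC 13 mcg/mL: below toxic threshold.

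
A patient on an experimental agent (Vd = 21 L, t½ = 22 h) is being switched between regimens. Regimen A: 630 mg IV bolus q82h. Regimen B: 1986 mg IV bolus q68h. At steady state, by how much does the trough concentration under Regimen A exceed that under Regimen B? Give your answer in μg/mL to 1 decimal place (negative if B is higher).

Regimen A: f = (1/2)^(82/22) ≈ 0.0755; Cmin,ss = (630/21)·f/(1−f) ≈ 2.450 μg/mL.
Regimen B: f = (1/2)^(68/22) ≈ 0.1174; Cmin,ss = (1986/21)·f/(1−f) ≈ 12.580 μg/mL.
Difference ≈ 2.450 − 12.580 ≈ -10.130 μg/mL.

-10.1 μg/mL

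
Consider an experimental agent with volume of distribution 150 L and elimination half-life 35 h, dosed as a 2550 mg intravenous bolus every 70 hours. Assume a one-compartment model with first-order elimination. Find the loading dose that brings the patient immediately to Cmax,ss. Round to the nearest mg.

f = (1/2)^(70/35) ≈ 0.250000; accumulation ratio R = 1/(1−f) ≈ 1.33333.
Loading dose to hit Cmax,ss on first dose: D_load = D_maint·R ≈ 2550 × 1.33333 ≈ 3399.99 mg.

3400 mg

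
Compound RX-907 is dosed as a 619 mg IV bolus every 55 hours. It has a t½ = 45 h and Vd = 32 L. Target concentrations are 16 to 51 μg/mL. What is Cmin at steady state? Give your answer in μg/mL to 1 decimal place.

Over one 55-h interval, 55/45 ≈ 1.2222 half-lives elapse, leaving f ≈ 0.4286 of each dose.
At steady state, accumulation factor R = 1/(1 − e^(−kτ)) ≈ 1.7501.
Each bolus raises the concentration by D/Vd = 619/32 ≈ 19.344 μg/mL.
Cmax,ss = C₀/(1 − f) ≈ 19.344/0.5714 ≈ 33.854 μg/mL.
Steady-state trough Cmin,ss = Cmax,ss·f ≈ 33.854 × 0.4286 ≈ 14.510 μg/mL.
Trough 14.5 μg/mL vs MEC 16 μg/mL: subtherapeutic.

14.5 μg/mL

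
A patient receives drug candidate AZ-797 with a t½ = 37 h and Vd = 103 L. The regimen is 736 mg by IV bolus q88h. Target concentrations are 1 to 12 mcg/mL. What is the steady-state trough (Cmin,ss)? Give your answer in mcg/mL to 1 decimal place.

1.7 mcg/mL

k = ln2/t½ = ln2/37 ≈ 0.018734 h⁻¹; fraction remaining f = e^(−kτ) = e^(−0.018734×88) ≈ 0.1923.
Single-dose peak C₀ = D/Vd = 736/103 ≈ 7.146 mcg/mL.
Steady-state trough Cmin,ss = C₀·f/(1−f) ≈ 7.146 × 0.1923/0.8077 ≈ 1.701 mcg/mL.
Trough 1.7 mcg/mL vs MEC 1 mcg/mL: adequate.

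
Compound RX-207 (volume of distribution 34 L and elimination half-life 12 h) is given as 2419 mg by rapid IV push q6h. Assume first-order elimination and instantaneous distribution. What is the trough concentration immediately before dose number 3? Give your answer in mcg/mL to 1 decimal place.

85.9 mcg/mL

f = (1/2)^(τ/t½) = (1/2)^(6/12) ≈ 0.7071.
C₀ = D/Vd = 2419/34 ≈ 71.147 mcg/mL.
Before the 3rd dose, 2 doses have been given. Superposition: Cmin = C₀·(f + f²).
≈ 71.147 × (0.7071 + 0.5000) ≈ 71.147 × 1.2071 ≈ 85.882 mcg/mL.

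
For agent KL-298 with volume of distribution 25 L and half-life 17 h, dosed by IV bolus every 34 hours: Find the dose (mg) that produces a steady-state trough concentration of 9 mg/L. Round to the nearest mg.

τ/t½ = 34/17 ≈ 2, so f = (1/2)^(34/17) ≈ 0.250000.
Cmin,ss = (D/Vd)·f/(1−f), so D = Cmin,ss·Vd·(1−f)/f.
D = 9 × 25 × (1−f)/f ≈ 9 × 25 × 3.00000 ≈ 675.00 mg.

675 mg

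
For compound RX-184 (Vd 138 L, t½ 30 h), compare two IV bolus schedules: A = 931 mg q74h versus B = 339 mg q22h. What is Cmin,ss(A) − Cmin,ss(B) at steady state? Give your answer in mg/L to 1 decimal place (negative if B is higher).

-2.2 mg/L

Regimen A: f = (1/2)^(74/30) ≈ 0.1809; Cmin,ss = (931/138)·f/(1−f) ≈ 1.490 mg/L.
Regimen B: f = (1/2)^(22/30) ≈ 0.6015; Cmin,ss = (339/138)·f/(1−f) ≈ 3.708 mg/L.
Difference ≈ 1.490 − 3.708 ≈ -2.218 mg/L.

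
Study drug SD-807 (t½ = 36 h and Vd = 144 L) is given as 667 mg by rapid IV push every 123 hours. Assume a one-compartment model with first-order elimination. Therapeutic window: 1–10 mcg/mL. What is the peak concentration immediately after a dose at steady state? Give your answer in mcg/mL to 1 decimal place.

k = ln2/t½ = ln2/36 ≈ 0.019254 h⁻¹; fraction remaining f = e^(−kτ) = e^(−0.019254×123) ≈ 0.0936.
Accumulation ratio R = 1/(1 − f) ≈ 1/0.9064 ≈ 1.1033.
Single-dose peak C₀ = D/Vd = 667/144 ≈ 4.632 mcg/mL.
Steady-state peak Cmax,ss = C₀·R ≈ 4.632 × 1.1033 ≈ 5.110 mcg/mL.
Peak 5.1 mcg/mL vs MTC 10 mcg/mL: below toxic threshold.

5.1 mcg/mL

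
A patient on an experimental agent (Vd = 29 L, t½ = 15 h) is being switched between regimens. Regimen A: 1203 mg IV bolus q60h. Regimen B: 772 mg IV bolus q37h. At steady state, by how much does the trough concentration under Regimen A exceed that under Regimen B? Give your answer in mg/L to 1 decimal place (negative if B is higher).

Regimen A: f = (1/2)^(60/15) ≈ 0.0625; Cmin,ss = (1203/29)·f/(1−f) ≈ 2.766 mg/L.
Regimen B: f = (1/2)^(37/15) ≈ 0.1809; Cmin,ss = (772/29)·f/(1−f) ≈ 5.879 mg/L.
Difference ≈ 2.766 − 5.879 ≈ -3.113 mg/L.

-3.1 mg/L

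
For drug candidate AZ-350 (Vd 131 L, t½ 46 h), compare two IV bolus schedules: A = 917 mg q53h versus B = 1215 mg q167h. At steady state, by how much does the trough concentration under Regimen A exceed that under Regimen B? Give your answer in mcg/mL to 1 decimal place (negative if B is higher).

Regimen A: f = (1/2)^(53/46) ≈ 0.4499; Cmin,ss = (917/131)·f/(1−f) ≈ 5.725 mcg/mL.
Regimen B: f = (1/2)^(167/46) ≈ 0.0807; Cmin,ss = (1215/131)·f/(1−f) ≈ 0.814 mcg/mL.
Difference ≈ 5.725 − 0.814 ≈ 4.911 mcg/mL.

4.9 mcg/mL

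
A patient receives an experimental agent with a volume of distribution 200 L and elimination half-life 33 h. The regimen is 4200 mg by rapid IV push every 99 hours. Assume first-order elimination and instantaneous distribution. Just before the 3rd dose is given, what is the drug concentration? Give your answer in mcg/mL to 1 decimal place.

f = (1/2)^(τ/t½) = (1/2)^(99/33) ≈ 0.1250.
C₀ = D/Vd = 4200/200 ≈ 21.000 mcg/mL.
Before the 3rd dose, 2 doses have been given. Superposition: Cmin = C₀·(f + f²).
≈ 21.000 × (0.1250 + 0.0156) ≈ 21.000 × 0.1406 ≈ 2.953 mcg/mL.

3.0 mcg/mL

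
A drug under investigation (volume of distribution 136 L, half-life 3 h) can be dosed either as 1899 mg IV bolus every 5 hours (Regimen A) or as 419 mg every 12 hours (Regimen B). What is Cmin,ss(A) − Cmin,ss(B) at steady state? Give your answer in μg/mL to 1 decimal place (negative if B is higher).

6.2 μg/mL

Regimen A: f = (1/2)^(5/3) ≈ 0.3150; Cmin,ss = (1899/136)·f/(1−f) ≈ 6.421 μg/mL.
Regimen B: f = (1/2)^(12/3) ≈ 0.0625; Cmin,ss = (419/136)·f/(1−f) ≈ 0.205 μg/mL.
Difference ≈ 6.421 − 0.205 ≈ 6.216 μg/mL.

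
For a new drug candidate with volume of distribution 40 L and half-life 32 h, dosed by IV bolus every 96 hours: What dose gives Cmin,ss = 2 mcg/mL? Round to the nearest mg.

τ/t½ = 96/32 ≈ 3, so f = (1/2)^(96/32) ≈ 0.125000.
Cmin,ss = (D/Vd)·f/(1−f), so D = Cmin,ss·Vd·(1−f)/f.
D = 2 × 40 × (1−f)/f ≈ 2 × 40 × 7.00000 ≈ 560.00 mg.

560 mg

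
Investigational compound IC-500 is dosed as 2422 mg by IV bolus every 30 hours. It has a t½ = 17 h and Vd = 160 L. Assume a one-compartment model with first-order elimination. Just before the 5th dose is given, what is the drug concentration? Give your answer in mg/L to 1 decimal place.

6.3 mg/L

f = (1/2)^(τ/t½) = (1/2)^(30/17) ≈ 0.2943.
C₀ = D/Vd = 2422/160 ≈ 15.137 mg/L.
Before the 5th dose, 4 doses have been given. Superposition: Cmin = C₀·(f + f² + … + f^4).
≈ 15.137 × (0.2943 + 0.0866 + 0.0255 + 0.0075) ≈ 15.137 × 0.4139 ≈ 6.265 mg/L.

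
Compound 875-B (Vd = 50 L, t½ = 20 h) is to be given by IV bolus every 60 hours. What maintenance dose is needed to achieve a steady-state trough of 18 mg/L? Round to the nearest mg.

τ/t½ = 60/20 ≈ 3, so f = (1/2)^(60/20) ≈ 0.125000.
Cmin,ss = (D/Vd)·f/(1−f), so D = Cmin,ss·Vd·(1−f)/f.
D = 18 × 50 × (1−f)/f ≈ 18 × 50 × 7.00000 ≈ 6300.00 mg.

6300 mg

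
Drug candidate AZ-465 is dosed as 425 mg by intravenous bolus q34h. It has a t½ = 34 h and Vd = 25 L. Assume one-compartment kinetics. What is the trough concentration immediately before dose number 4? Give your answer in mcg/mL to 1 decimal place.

f = (1/2)^(τ/t½) = (1/2)^(34/34) ≈ 0.5000.
C₀ = D/Vd = 425/25 ≈ 17.000 mcg/mL.
Before the 4th dose, 3 doses have been given. Superposition: Cmin = C₀·(f + f² + … + f^3).
≈ 17.000 × (0.5000 + 0.2500 + 0.1250) ≈ 17.000 × 0.8750 ≈ 14.875 mcg/mL.

14.9 mcg/mL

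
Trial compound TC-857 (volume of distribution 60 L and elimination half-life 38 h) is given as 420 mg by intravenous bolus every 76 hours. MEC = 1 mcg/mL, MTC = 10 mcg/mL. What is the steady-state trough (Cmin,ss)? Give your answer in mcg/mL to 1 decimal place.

The dosing interval is 2 half-lives, so f = 2^(−2) = 0.25.
Accumulation ratio R = 1/(1 − f) = 1/0.75 = 4/3.
Single-dose peak C₀ = D/Vd = 420/60 = 7 mcg/mL.
Steady-state peak Cmax,ss = C₀·R = 7 × 4/3 ≈ 9.333 mcg/mL.
Steady-state trough Cmin,ss = Cmax,ss·f ≈ 9.333 × 0.25 ≈ 2.333 mcg/mL.
Trough 2.3 mcg/mL vs MEC 1 mcg/mL: adequate.

2.3 mcg/mL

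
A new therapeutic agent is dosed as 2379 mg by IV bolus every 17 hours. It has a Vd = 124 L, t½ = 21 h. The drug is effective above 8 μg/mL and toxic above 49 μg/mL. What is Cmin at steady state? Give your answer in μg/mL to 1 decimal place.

Over one 17-h interval, 17/21 ≈ 0.80952 half-lives elapse, leaving f ≈ 0.5706 of each dose.
Each bolus raises the concentration by D/Vd = 2379/124 ≈ 19.185 μg/mL.
Steady-state trough Cmin,ss = C₀·f/(1−f) ≈ 19.185 × 0.5706/0.4294 ≈ 25.494 μg/mL.
Trough 25.5 μg/mL vs MEC 8 μg/mL: adequate.

25.5 μg/mL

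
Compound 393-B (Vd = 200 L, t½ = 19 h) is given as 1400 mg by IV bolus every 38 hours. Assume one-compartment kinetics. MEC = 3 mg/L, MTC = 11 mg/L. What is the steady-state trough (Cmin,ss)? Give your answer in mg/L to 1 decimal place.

2.3 mg/L

τ = 38 h = 2 half-lives, so f = (1/2)^2 = 0.25.
At steady state, R = 1/(1 − 0.25) = 4/3.
Single-dose peak C₀ = D/Vd = 1400/200 = 7 mg/L.
Steady-state peak Cmax,ss = C₀·R = 7 × 4/3 ≈ 9.333 mg/L.
Steady-state trough Cmin,ss = Cmax,ss·f ≈ 9.333 × 0.25 ≈ 2.333 mg/L.
Trough 2.3 mg/L vs MEC 3 mg/L: subtherapeutic.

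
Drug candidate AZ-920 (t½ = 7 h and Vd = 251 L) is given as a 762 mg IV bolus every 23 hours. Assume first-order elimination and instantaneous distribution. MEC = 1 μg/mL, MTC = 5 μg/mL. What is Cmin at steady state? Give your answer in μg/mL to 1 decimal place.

τ/t½ = 23/7 ≈ 3.2857, so fraction remaining f = (1/2)^(23/7) ≈ 0.1025.
At steady state, accumulation factor R = 1/(1 − e^(−kτ)) ≈ 1.1142.
Each bolus raises the concentration by D/Vd = 762/251 ≈ 3.036 μg/mL.
Steady-state peak Cmax,ss = C₀·R ≈ 3.036 × 1.1142 ≈ 3.383 μg/mL.
One interval later, Cmin,ss = Cmax,ss·e^(−kτ) ≈ 3.383 × 0.1025 ≈ 0.347 μg/mL.
Trough 0.3 μg/mL vs MEC 1 μg/mL: subtherapeutic.

0.3 μg/mL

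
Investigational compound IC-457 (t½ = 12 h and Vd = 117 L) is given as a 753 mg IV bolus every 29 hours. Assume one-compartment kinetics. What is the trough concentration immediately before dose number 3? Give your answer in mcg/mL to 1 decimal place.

f = (1/2)^(τ/t½) = (1/2)^(29/12) ≈ 0.1873.
C₀ = D/Vd = 753/117 ≈ 6.436 mcg/mL.
Before the 3rd dose, 2 doses have been given. Superposition: Cmin = C₀·(f + f²).
≈ 6.436 × (0.1873 + 0.0351) ≈ 6.436 × 0.2224 ≈ 1.431 mcg/mL.

1.4 mcg/mL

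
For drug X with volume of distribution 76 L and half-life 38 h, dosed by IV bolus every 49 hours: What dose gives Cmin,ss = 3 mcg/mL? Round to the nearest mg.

329 mg

τ/t½ = 49/38 ≈ 1.2895, so f = (1/2)^(49/38) ≈ 0.409100.
Cmin,ss = (D/Vd)·f/(1−f), so D = Cmin,ss·Vd·(1−f)/f.
D = 3 × 76 × (1−f)/f ≈ 3 × 76 × 1.44439 ≈ 329.32 mg.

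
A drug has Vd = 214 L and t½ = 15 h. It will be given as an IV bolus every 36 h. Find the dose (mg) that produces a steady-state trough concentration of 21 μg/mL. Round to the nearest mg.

τ/t½ = 36/15 ≈ 2.4, so f = (1/2)^(36/15) ≈ 0.189465.
Cmin,ss = (D/Vd)·f/(1−f), so D = Cmin,ss·Vd·(1−f)/f.
D = 21 × 214 × (1−f)/f ≈ 21 × 214 × 4.27802 ≈ 19225.42 mg.

19225 mg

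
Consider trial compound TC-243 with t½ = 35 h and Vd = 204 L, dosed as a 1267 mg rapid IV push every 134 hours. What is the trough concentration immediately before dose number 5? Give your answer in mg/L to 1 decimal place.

0.5 mg/L

f = (1/2)^(τ/t½) = (1/2)^(134/35) ≈ 0.0704.
C₀ = D/Vd = 1267/204 ≈ 6.211 mg/L.
Before the 5th dose, 4 doses have been given. Superposition: Cmin = C₀·(f + f² + … + f^4).
≈ 6.211 × (0.0704 + 0.0050 + 0.0003 + 0.0000) ≈ 6.211 × 0.0757 ≈ 0.470 mg/L.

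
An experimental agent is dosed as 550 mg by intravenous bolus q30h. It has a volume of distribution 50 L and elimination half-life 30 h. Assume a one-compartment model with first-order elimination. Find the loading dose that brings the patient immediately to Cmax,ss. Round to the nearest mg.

1100 mg

f = (1/2)^(30/30) ≈ 0.500000; accumulation ratio R = 1/(1−f) ≈ 2.00000.
Loading dose to hit Cmax,ss on first dose: D_load = D_maint·R ≈ 550 × 2.00000 ≈ 1100.00 mg.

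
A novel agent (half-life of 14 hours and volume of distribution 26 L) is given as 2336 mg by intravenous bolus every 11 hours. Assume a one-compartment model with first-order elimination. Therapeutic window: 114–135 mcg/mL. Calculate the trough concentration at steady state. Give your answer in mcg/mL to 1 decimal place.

124.1 mcg/mL

k = ln2/t½ = ln2/14 ≈ 0.049511 h⁻¹; fraction remaining f = e^(−kτ) = e^(−0.049511×11) ≈ 0.5801.
Single-dose peak C₀ = D/Vd = 2336/26 ≈ 89.846 mcg/mL.
Steady-state trough Cmin,ss = C₀·f/(1−f) ≈ 89.846 × 0.5801/0.4199 ≈ 124.124 mcg/mL.
Trough 124.1 mcg/mL vs MEC 114 mcg/mL: adequate.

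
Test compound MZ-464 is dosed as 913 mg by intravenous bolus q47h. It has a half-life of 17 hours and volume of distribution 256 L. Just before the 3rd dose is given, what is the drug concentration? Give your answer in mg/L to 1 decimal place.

f = (1/2)^(τ/t½) = (1/2)^(47/17) ≈ 0.1471.
C₀ = D/Vd = 913/256 ≈ 3.566 mg/L.
Before the 3rd dose, 2 doses have been given. Superposition: Cmin = C₀·(f + f²).
≈ 3.566 × (0.1471 + 0.0216) ≈ 3.566 × 0.1687 ≈ 0.602 mg/L.

0.6 mg/L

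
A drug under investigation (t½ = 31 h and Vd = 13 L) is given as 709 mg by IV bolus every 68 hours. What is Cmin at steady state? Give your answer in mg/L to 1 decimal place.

Over one 68-h interval, 68/31 ≈ 2.1935 half-lives elapse, leaving f ≈ 0.2186 of each dose.
Accumulation ratio R = 1/(1 − f) ≈ 1/0.7814 ≈ 1.2798.
Single-dose peak C₀ = D/Vd = 709/13 ≈ 54.538 mg/L.
Steady-state peak Cmax,ss = C₀·R ≈ 54.538 × 1.2798 ≈ 69.798 mg/L.
Steady-state trough Cmin,ss = Cmax,ss·f ≈ 69.798 × 0.2186 ≈ 15.258 mg/L.

15.3 mg/L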